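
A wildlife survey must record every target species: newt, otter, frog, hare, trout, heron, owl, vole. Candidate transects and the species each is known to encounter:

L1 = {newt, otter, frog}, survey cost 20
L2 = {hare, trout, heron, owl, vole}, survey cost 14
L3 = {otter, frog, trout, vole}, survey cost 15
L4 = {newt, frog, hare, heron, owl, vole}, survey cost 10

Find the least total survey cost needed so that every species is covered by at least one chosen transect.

L3, L4 cover every species at survey cost 15 + 10 = 25.
Any cover uses at least 2 transects; among all covering selections none totals below 25.

25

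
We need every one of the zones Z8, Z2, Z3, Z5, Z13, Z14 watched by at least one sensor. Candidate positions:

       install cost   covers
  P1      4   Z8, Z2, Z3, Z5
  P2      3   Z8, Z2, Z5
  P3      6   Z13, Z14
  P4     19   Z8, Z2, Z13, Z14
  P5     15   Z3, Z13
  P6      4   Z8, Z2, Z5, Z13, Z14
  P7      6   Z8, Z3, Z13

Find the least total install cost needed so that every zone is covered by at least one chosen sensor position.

P1, P6 cover every zone at install cost 4 + 4 = 8.
Any cover uses at least 2 sensor positions; among all covering selections none totals below 8.

8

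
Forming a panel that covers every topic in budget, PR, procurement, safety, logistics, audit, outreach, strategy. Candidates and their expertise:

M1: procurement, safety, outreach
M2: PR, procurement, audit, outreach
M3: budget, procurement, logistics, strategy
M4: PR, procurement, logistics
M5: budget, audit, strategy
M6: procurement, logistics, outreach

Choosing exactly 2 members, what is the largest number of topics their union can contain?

Choosing M2, M3 covers {budget, PR, procurement, logistics, audit, outreach, strategy} — 7 topics.
No choice of 2 members does better; here safety is left uncovered.

7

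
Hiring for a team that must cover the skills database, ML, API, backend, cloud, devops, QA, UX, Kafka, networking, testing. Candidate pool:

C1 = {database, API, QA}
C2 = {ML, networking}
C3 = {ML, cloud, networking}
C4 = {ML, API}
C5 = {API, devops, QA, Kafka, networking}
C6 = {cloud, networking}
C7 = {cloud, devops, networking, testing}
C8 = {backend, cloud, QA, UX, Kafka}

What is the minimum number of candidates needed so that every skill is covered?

4

C1, C2, C7, C8 together cover {database, ML, API, backend, cloud, devops, QA, UX, Kafka, networking, testing} — every skill.
No 3 of the 8 candidates cover everything (all 56 triples fall short), so 4 is minimum.
Greedy (largest uncovered first) would take C5, C8, C1, C2, C7 — 5 candidates — but 4 suffice.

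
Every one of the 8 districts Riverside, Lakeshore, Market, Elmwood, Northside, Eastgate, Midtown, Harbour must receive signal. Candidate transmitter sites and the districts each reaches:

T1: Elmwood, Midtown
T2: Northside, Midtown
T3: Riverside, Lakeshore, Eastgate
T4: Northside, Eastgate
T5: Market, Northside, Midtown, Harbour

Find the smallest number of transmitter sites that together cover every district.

T1, T3, T5 together cover {Riverside, Lakeshore, Market, Elmwood, Northside, Eastgate, Midtown, Harbour} — every district.
No 2 of the 5 transmitter sites cover everything (all 10 pairs fall short), so 3 is minimum.

3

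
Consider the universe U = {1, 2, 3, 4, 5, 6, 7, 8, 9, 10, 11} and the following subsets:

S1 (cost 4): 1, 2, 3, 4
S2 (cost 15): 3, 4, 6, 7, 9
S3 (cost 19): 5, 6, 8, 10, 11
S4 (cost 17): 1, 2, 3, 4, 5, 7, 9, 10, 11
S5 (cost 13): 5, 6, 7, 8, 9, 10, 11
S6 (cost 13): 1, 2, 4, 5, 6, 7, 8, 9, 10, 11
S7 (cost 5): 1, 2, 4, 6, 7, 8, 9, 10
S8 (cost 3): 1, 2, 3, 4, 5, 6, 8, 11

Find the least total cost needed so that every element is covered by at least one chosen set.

S7, S8 cover every element at cost 5 + 3 = 8.
Any cover uses at least 2 sets; among all covering selections none totals below 8.

8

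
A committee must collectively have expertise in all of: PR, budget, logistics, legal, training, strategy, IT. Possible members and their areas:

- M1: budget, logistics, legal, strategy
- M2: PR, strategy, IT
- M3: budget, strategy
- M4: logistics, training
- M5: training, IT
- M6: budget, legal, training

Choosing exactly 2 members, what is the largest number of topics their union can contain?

6

Choosing M1, M2 covers {PR, budget, logistics, legal, strategy, IT} — 6 topics.
No choice of 2 members does better; here training is left uncovered.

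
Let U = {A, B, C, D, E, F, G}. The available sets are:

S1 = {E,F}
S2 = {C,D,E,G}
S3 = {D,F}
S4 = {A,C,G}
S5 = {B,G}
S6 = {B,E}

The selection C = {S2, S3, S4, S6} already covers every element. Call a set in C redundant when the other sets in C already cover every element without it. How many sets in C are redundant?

Drop S2: the rest still cover every element — redundant.
Drop S3: F uncovered — not redundant.
Drop S4: A uncovered — not redundant.
Drop S6: B uncovered — not redundant.
1 redundant: S2.

1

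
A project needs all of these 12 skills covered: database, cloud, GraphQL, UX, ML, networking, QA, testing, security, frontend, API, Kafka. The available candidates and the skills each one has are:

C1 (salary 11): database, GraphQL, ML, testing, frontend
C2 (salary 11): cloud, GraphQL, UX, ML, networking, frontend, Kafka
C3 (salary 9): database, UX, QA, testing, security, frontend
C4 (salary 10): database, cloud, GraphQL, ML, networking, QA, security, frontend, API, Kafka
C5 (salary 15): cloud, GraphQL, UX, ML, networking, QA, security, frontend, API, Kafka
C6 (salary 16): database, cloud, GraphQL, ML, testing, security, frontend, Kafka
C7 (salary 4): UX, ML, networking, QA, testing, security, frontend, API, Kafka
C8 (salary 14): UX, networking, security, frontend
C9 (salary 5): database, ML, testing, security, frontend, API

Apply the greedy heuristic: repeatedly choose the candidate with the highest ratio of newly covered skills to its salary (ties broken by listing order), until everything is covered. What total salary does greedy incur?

Pick 1: C7 adds 9 new (UX, ML, networking, QA, testing, security, frontend, API, Kafka) at salary 4 (ratio 9/4).
Pick 2: C4 adds 3 new (database, cloud, GraphQL) at salary 10 (ratio 3/10).
Greedy total salary: 4 + 10 = 14.

14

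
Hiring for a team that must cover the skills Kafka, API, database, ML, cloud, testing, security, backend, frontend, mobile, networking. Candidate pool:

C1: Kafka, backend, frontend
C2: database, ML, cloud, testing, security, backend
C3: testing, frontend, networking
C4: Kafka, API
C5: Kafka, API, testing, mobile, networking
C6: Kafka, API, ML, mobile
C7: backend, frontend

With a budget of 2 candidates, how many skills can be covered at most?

Choosing C2, C5 covers {Kafka, API, database, ML, cloud, testing, security, backend, mobile, networking} — 10 skills.
No choice of 2 candidates does better; here frontend is left uncovered.

10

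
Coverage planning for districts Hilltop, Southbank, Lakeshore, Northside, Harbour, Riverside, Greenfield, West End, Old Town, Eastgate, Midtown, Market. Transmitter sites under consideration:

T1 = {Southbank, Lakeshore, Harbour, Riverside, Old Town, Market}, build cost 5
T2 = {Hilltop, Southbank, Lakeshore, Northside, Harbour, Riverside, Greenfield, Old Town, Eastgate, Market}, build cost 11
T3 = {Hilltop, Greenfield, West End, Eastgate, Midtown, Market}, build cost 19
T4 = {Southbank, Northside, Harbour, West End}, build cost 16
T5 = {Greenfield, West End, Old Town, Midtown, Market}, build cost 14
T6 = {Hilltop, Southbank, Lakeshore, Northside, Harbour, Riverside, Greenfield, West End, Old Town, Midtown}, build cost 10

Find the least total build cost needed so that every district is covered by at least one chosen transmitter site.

21

T2, T6 cover every district at build cost 11 + 10 = 21.
Any cover uses at least 2 transmitter sites; among all covering selections none totals below 21.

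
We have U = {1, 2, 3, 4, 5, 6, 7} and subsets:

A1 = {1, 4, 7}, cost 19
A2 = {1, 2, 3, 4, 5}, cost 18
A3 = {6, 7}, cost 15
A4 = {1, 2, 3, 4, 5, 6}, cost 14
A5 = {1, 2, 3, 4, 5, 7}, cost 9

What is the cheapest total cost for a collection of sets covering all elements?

A4, A5 cover every element at cost 14 + 9 = 23.
Any cover uses at least 2 sets; among all covering selections none totals below 23.

23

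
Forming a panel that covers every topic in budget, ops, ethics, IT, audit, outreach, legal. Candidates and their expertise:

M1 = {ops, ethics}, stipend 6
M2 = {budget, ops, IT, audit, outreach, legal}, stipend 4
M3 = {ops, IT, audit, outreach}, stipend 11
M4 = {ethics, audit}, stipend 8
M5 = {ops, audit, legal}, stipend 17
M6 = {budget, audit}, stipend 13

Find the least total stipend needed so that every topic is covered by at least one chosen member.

10

M1, M2 cover every topic at stipend 6 + 4 = 10.
Any cover uses at least 2 members; among all covering selections none totals below 10.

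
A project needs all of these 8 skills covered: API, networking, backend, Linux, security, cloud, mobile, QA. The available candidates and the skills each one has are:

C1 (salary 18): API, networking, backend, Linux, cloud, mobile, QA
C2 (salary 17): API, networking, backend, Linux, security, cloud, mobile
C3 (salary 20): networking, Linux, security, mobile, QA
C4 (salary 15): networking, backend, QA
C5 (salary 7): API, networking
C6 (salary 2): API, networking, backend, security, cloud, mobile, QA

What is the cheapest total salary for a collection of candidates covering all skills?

19

C2, C6 cover every skill at salary 17 + 2 = 19.
Any cover uses at least 2 candidates; among all covering selections none totals below 19.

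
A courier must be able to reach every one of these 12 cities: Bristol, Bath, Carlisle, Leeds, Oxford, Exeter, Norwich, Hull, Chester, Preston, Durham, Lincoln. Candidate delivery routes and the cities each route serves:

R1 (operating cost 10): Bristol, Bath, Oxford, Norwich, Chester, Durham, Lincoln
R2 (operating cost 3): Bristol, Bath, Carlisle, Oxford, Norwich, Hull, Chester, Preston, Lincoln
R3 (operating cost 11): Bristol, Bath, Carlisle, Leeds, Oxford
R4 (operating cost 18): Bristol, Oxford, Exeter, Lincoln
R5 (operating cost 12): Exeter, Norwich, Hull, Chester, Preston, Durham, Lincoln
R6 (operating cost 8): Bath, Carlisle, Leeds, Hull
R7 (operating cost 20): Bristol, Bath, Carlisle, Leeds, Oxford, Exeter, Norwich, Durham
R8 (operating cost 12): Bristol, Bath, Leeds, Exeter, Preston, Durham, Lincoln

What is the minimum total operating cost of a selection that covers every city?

15

R2, R8 cover every city at operating cost 3 + 12 = 15.
Any cover uses at least 2 routes; among all covering selections none totals below 15.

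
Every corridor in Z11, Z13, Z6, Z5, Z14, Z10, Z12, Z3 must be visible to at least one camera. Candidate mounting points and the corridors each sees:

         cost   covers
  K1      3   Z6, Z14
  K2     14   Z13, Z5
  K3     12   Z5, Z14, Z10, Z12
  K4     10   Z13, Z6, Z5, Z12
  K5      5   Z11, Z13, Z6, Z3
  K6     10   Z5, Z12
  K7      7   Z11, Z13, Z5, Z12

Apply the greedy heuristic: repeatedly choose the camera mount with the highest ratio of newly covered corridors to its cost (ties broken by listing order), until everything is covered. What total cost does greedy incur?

27

Pick 1: K5 adds 4 new (Z11, Z13, Z6, Z3) at cost 5 (ratio 4/5).
Pick 2: K1 adds 1 new (Z14) at cost 3 (ratio 1/3).
Pick 3: K7 adds 2 new (Z5, Z12) at cost 7 (ratio 2/7).
Pick 4: K3 adds 1 new (Z10) at cost 12 (ratio 1/12).
Greedy total cost: 5 + 3 + 7 + 12 = 27. (The true optimum is 17, so greedy overshoots here.)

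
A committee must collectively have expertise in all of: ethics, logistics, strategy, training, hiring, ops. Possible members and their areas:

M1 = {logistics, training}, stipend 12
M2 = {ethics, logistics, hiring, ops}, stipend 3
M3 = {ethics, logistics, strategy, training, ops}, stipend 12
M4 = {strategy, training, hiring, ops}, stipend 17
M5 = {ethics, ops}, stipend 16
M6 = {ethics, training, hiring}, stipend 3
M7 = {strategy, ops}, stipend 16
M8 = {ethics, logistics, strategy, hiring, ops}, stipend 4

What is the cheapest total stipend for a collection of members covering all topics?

M6, M8 cover every topic at stipend 3 + 4 = 7.
Any cover uses at least 2 members; among all covering selections none totals below 7.
Greedy by coverage-per-stipend would pick M2, M6, M8 for 10 — worse than the optimum 7.

7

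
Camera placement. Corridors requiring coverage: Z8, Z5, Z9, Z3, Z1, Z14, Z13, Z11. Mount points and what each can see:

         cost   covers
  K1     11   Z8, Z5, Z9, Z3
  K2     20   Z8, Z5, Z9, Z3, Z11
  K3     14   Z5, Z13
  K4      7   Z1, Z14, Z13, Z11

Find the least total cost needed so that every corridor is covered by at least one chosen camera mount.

K1, K4 cover every corridor at cost 11 + 7 = 18.
Any cover uses at least 2 camera mounts; among all covering selections none totals below 18.

18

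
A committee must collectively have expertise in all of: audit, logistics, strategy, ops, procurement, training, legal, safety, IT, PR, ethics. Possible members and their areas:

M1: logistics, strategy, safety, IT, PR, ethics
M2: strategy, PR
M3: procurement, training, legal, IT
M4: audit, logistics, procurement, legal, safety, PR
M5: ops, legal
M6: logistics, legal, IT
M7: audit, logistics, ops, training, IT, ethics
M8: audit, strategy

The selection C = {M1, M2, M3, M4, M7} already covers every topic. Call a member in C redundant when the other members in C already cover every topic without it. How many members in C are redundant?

Drop M1: the rest still cover every topic — redundant.
Drop M2: the rest still cover every topic — redundant.
Drop M3: the rest still cover every topic — redundant.
Drop M4: the rest still cover every topic — redundant.
Drop M7: ops uncovered — not redundant.
4 redundant: M1, M2, M3, M4.

4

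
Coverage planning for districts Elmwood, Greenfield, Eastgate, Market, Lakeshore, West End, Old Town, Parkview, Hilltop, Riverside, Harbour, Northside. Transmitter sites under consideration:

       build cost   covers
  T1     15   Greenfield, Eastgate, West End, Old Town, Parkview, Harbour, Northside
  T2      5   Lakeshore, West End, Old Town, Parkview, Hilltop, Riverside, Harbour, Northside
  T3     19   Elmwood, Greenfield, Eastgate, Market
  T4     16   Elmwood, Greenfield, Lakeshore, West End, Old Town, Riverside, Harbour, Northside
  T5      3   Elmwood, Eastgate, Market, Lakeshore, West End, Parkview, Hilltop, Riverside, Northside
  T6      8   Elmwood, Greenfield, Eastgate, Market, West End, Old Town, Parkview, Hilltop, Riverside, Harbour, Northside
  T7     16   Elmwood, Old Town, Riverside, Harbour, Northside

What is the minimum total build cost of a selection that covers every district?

T5, T6 cover every district at build cost 3 + 8 = 11.
Any cover uses at least 2 transmitter sites; among all covering selections none totals below 11.
Greedy by coverage-per-build cost would pick T5, T2, T6 for 16 — worse than the optimum 11.

11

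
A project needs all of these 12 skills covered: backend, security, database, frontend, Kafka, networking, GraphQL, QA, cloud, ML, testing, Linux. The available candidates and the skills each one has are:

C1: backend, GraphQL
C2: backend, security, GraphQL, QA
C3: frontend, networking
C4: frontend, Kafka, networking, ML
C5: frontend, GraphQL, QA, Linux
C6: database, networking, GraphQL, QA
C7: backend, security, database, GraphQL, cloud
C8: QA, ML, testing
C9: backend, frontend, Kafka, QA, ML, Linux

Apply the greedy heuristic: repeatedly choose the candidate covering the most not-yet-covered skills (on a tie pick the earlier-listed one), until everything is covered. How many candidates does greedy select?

4

Pick 1: C9 covers 6 new skills (backend, frontend, Kafka, QA, ML, Linux).
Pick 2: C7 covers 4 new skills (security, database, GraphQL, cloud).
Pick 3: C3 covers 1 new skills (networking).
Pick 4: C8 covers 1 new skills (testing).
Greedy uses 4 candidates.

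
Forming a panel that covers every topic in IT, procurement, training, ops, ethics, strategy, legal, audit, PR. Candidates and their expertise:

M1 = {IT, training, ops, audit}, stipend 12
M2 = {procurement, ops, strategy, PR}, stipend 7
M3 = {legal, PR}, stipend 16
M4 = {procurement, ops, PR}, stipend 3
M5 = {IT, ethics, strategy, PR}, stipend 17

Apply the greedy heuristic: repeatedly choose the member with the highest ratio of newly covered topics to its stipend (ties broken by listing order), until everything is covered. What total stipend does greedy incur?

Pick 1: M4 adds 3 new (procurement, ops, PR) at stipend 3 (ratio 3/3).
Pick 2: M1 adds 3 new (IT, training, audit) at stipend 12 (ratio 3/12).
Pick 3: M2 adds 1 new (strategy) at stipend 7 (ratio 1/7).
Pick 4: M3 adds 1 new (legal) at stipend 16 (ratio 1/16).
Pick 5: M5 adds 1 new (ethics) at stipend 17 (ratio 1/17).
Greedy total stipend: 3 + 12 + 7 + 16 + 17 = 55. (The true optimum is 48, so greedy overshoots here.)

55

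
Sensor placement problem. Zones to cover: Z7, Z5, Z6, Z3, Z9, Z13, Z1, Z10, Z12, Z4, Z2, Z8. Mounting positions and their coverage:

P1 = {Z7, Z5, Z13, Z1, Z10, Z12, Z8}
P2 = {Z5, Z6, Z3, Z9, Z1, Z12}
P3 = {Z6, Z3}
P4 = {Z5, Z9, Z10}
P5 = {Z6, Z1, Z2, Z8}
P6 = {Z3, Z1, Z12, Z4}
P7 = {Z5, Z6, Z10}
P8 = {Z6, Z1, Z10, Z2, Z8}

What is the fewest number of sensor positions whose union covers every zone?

4

P1, P2, P5, P6 together cover {Z7, Z5, Z6, Z3, Z9, Z13, Z1, Z10, Z12, Z4, Z2, Z8} — every zone.
No 3 of the 8 sensor positions cover everything (all 56 triples fall short), so 4 is minimum.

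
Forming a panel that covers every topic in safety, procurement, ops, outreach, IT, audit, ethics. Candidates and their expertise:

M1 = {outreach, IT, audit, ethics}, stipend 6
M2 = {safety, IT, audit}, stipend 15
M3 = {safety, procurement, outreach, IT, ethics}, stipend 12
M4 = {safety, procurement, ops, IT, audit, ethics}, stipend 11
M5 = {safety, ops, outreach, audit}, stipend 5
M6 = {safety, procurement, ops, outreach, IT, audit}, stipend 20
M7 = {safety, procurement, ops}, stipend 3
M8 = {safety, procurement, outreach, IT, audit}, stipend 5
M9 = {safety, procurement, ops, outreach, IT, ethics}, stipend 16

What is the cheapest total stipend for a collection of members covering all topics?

M1, M7 cover every topic at stipend 6 + 3 = 9.
Any cover uses at least 2 members; among all covering selections none totals below 9.

9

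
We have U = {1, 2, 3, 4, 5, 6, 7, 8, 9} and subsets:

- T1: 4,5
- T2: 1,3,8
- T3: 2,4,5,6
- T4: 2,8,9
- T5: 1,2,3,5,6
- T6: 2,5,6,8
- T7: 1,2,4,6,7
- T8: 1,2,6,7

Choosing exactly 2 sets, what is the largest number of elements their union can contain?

Choosing T2, T3 covers {1, 2, 3, 4, 5, 6, 8} — 7 elements.
No choice of 2 sets does better; here 7, 9 are left uncovered.

7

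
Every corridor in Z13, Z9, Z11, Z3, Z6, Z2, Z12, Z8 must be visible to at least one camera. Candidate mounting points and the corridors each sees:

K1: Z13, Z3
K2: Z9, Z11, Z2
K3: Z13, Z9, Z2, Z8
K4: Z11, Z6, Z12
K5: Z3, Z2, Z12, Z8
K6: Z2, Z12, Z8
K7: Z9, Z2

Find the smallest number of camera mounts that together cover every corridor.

K1, K3, K4 together cover {Z13, Z9, Z11, Z3, Z6, Z2, Z12, Z8} — every corridor.
No 2 of the 7 camera mounts cover everything (all 21 pairs fall short), so 3 is minimum.

3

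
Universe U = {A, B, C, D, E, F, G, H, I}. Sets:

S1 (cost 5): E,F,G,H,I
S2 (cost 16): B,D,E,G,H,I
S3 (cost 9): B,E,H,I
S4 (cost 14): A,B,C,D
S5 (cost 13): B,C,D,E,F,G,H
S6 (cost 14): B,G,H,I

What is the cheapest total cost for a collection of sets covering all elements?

19

S1, S4 cover every element at cost 5 + 14 = 19.
Any cover uses at least 2 sets; among all covering selections none totals below 19.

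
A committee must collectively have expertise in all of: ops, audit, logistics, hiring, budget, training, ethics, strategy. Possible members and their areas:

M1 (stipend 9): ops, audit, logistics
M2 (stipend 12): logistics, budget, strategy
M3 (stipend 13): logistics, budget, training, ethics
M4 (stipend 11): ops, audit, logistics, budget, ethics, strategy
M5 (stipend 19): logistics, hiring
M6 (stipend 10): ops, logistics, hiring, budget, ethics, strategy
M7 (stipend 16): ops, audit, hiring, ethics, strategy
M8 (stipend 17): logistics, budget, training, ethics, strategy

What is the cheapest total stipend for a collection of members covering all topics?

29

M3, M7 cover every topic at stipend 13 + 16 = 29.
Any cover uses at least 2 members; among all covering selections none totals below 29.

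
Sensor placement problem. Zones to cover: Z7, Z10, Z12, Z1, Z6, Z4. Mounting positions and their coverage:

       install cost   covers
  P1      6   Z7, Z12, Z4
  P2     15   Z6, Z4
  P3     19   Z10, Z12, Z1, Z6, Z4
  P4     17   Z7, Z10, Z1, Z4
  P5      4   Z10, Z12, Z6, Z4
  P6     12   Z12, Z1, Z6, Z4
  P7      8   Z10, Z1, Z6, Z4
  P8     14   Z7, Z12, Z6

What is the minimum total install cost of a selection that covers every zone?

14

P1, P7 cover every zone at install cost 6 + 8 = 14.
Any cover uses at least 2 sensor positions; among all covering selections none totals below 14.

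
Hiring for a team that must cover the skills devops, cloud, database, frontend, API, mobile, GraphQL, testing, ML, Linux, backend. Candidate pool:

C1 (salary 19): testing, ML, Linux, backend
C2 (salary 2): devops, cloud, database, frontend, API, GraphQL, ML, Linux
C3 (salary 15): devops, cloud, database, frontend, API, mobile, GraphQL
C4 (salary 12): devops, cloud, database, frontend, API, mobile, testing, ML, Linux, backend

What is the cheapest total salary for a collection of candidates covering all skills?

C2, C4 cover every skill at salary 2 + 12 = 14.
Any cover uses at least 2 candidates; among all covering selections none totals below 14.

14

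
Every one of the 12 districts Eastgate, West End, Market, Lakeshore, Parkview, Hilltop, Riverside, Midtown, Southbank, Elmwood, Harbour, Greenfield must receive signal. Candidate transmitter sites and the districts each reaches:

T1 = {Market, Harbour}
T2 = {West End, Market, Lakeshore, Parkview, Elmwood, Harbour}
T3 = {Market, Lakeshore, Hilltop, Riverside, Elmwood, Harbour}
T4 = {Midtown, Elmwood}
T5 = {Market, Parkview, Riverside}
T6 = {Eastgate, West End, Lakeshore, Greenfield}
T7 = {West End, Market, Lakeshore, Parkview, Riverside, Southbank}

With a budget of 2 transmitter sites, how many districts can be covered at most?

9

Choosing T3, T6 covers {Eastgate, West End, Market, Lakeshore, Hilltop, Riverside, Elmwood, Harbour, Greenfield} — 9 districts.
No choice of 2 transmitter sites does better; here Parkview, Midtown, Southbank are left uncovered.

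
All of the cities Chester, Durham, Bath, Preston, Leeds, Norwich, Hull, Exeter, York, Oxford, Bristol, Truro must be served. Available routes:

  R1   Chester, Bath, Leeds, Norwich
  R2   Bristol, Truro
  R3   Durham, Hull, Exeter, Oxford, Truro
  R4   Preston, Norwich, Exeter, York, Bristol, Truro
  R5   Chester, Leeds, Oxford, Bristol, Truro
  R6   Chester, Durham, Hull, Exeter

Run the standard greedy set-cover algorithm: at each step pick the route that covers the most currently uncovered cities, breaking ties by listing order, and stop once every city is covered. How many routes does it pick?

3

Pick 1: R4 covers 6 new cities (Preston, Norwich, Exeter, York, Bristol, Truro).
Pick 2: R1 covers 3 new cities (Chester, Bath, Leeds).
Pick 3: R3 covers 3 new cities (Durham, Hull, Oxford).
Greedy uses 3 routes.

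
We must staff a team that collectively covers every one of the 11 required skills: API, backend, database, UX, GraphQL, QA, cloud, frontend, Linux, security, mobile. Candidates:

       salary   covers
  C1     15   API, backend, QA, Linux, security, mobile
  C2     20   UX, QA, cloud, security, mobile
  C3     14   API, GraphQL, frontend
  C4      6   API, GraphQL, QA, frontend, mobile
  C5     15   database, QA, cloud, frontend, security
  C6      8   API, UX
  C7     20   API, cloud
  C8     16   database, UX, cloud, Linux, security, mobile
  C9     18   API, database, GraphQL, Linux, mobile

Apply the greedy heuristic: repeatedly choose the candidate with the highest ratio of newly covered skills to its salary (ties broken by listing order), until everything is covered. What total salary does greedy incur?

Pick 1: C4 adds 5 new (API, GraphQL, QA, frontend, mobile) at salary 6 (ratio 5/6).
Pick 2: C8 adds 5 new (database, UX, cloud, Linux, security) at salary 16 (ratio 5/16).
Pick 3: C1 adds 1 new (backend) at salary 15 (ratio 1/15).
Greedy total salary: 6 + 16 + 15 = 37.

37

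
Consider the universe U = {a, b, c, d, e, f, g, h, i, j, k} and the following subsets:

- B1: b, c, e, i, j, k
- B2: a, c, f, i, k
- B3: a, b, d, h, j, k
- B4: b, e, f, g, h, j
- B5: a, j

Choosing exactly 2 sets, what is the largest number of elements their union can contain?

Choosing B2, B4 covers {a, b, c, e, f, g, h, i, j, k} — 10 elements.
No choice of 2 sets does better; here d is left uncovered.

10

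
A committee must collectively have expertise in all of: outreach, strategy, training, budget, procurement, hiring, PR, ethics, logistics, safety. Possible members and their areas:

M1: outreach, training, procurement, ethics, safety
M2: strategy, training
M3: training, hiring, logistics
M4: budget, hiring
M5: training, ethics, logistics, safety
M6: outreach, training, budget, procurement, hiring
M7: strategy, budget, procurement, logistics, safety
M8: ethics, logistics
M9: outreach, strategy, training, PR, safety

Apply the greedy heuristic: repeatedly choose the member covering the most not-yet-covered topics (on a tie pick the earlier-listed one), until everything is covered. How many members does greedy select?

4

Pick 1: M1 covers 5 new topics (outreach, training, procurement, ethics, safety).
Pick 2: M7 covers 3 new topics (strategy, budget, logistics).
Pick 3: M3 covers 1 new topics (hiring).
Pick 4: M9 covers 1 new topics (PR).
Greedy uses 4 members. (The true minimum is 3.)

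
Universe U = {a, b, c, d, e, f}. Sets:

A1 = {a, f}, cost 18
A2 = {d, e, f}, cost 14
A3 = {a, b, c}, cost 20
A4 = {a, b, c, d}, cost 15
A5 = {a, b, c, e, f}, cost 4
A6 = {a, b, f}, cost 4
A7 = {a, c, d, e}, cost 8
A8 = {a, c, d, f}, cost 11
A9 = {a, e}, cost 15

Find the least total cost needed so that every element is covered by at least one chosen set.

A5, A7 cover every element at cost 4 + 8 = 12.
Any cover uses at least 2 sets; among all covering selections none totals below 12.

12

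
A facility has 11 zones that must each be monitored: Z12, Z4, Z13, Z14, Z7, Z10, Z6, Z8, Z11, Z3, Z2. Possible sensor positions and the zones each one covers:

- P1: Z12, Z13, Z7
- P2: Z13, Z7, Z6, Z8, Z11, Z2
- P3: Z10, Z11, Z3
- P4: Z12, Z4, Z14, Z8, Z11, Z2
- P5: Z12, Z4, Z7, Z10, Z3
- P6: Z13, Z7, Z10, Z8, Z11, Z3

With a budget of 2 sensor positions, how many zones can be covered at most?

Choosing P2, P5 covers {Z12, Z4, Z13, Z7, Z10, Z6, Z8, Z11, Z3, Z2} — 10 zones.
No choice of 2 sensor positions does better; here Z14 is left uncovered.

10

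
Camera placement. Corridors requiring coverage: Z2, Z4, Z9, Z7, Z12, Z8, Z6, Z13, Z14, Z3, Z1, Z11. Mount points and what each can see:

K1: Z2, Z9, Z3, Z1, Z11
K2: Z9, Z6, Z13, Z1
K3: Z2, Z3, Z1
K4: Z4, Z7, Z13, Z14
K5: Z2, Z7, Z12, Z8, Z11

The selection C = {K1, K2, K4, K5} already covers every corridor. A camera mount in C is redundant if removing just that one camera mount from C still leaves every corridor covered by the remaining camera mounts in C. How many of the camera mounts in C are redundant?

Drop K1: Z3 uncovered — not redundant.
Drop K2: Z6 uncovered — not redundant.
Drop K4: Z4, Z14 uncovered — not redundant.
Drop K5: Z12, Z8 uncovered — not redundant.
None of the camera mounts in C is redundant.

0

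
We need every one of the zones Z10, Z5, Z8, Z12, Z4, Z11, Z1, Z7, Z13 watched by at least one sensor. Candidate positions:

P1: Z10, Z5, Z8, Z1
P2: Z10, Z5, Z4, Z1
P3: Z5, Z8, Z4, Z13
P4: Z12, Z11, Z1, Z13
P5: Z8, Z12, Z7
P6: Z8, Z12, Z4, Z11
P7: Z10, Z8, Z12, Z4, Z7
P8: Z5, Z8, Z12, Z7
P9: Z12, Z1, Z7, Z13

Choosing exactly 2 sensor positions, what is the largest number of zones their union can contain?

8

Choosing P4, P7 covers {Z10, Z8, Z12, Z4, Z11, Z1, Z7, Z13} — 8 zones.
No choice of 2 sensor positions does better; here Z5 is left uncovered.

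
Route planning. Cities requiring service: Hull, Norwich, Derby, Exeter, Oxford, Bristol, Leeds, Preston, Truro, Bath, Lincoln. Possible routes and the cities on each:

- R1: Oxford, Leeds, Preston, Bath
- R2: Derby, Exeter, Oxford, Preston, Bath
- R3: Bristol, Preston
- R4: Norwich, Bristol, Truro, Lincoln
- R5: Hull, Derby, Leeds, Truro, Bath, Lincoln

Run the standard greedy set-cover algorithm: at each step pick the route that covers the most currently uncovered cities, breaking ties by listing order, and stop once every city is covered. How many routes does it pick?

3

Pick 1: R5 covers 6 new cities (Hull, Derby, Leeds, Truro, Bath, Lincoln).
Pick 2: R2 covers 3 new cities (Exeter, Oxford, Preston).
Pick 3: R4 covers 2 new cities (Norwich, Bristol).
Greedy uses 3 routes.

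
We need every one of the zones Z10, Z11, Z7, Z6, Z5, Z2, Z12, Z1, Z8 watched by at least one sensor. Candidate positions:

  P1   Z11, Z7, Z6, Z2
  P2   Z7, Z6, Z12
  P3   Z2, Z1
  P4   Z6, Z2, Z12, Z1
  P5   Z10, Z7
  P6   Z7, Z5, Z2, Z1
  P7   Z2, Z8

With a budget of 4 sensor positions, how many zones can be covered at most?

8

Choosing P1, P2, P5, P6 covers {Z10, Z11, Z7, Z6, Z5, Z2, Z12, Z1} — 8 zones.
No choice of 4 sensor positions does better; here Z8 is left uncovered.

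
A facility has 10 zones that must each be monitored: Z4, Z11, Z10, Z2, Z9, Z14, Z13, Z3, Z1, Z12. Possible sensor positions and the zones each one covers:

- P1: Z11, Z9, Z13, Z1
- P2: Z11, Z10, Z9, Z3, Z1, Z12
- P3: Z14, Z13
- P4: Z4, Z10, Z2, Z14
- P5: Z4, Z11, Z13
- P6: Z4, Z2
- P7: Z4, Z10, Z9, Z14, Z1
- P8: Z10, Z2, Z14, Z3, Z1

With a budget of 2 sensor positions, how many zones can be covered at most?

Choosing P2, P4 covers {Z4, Z11, Z10, Z2, Z9, Z14, Z3, Z1, Z12} — 9 zones.
No choice of 2 sensor positions does better; here Z13 is left uncovered.

9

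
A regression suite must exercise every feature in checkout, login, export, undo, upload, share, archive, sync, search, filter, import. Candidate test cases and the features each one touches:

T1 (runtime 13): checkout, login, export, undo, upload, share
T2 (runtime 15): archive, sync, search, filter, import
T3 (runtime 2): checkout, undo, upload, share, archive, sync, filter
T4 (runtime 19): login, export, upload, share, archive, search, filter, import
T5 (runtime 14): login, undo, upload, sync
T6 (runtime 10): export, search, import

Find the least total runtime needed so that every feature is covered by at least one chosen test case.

21

T3, T4 cover every feature at runtime 2 + 19 = 21.
Any cover uses at least 2 test cases; among all covering selections none totals below 21.
Greedy by coverage-per-runtime would pick T3, T6, T1 for 25 — worse than the optimum 21.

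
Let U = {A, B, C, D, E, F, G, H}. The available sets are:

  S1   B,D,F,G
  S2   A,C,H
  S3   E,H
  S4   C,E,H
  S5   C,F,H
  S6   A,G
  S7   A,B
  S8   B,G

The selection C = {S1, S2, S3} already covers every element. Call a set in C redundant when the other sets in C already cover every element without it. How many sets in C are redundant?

0

Drop S1: B, D, F, G uncovered — not redundant.
Drop S2: A, C uncovered — not redundant.
Drop S3: E uncovered — not redundant.
None of the sets in C is redundant.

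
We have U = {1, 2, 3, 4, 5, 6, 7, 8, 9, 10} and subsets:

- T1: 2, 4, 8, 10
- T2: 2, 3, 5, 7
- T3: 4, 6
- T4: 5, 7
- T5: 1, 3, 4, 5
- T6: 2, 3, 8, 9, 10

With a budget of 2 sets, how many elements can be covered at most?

Choosing T5, T6 covers {1, 2, 3, 4, 5, 8, 9, 10} — 8 elements.
No choice of 2 sets does better; here 6, 7 are left uncovered.

8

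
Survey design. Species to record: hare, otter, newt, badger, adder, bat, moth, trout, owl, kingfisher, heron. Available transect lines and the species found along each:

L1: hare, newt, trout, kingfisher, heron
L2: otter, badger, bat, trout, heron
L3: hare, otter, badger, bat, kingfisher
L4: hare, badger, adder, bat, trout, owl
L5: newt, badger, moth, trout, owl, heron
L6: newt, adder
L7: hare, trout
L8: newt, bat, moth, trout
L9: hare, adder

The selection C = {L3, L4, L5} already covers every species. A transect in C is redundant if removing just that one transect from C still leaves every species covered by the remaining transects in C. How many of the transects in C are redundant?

0

Drop L3: otter, kingfisher uncovered — not redundant.
Drop L4: adder uncovered — not redundant.
Drop L5: newt, moth, heron uncovered — not redundant.
None of the transects in C is redundant.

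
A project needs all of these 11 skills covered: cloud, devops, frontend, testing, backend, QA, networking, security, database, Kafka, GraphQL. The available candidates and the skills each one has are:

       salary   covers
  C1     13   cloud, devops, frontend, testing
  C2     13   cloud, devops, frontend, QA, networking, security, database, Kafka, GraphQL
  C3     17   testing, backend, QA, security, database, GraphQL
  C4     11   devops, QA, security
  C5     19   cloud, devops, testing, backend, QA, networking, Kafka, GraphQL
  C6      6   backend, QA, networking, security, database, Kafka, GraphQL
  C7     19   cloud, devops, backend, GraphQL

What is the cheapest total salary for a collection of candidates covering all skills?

C1, C6 cover every skill at salary 13 + 6 = 19.
Any cover uses at least 2 candidates; among all covering selections none totals below 19.

19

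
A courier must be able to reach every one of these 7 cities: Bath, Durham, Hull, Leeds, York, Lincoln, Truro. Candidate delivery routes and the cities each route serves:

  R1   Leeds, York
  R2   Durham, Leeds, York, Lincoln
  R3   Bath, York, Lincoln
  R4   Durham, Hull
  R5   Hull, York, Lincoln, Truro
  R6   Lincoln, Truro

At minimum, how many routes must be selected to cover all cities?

R2, R3, R5 together cover {Bath, Durham, Hull, Leeds, York, Lincoln, Truro} — every city.
No 2 of the 6 routes cover everything (all 15 pairs fall short), so 3 is minimum.

3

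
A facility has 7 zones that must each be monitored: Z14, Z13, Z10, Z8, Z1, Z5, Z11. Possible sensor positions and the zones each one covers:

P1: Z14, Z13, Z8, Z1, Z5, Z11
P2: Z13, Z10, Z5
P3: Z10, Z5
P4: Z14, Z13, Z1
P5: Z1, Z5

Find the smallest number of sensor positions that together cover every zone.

P1, P2 together cover {Z14, Z13, Z10, Z8, Z1, Z5, Z11} — every zone.
No single sensor position contains all 7 zones, so 2 is optimal.

2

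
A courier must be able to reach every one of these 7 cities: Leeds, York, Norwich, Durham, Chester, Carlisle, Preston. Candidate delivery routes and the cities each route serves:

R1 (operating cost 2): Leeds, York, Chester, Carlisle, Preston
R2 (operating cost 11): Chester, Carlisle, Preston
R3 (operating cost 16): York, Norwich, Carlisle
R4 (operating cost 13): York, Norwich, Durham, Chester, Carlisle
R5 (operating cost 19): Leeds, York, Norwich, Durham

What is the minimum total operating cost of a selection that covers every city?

R1, R4 cover every city at operating cost 2 + 13 = 15.
Any cover uses at least 2 routes; among all covering selections none totals below 15.

15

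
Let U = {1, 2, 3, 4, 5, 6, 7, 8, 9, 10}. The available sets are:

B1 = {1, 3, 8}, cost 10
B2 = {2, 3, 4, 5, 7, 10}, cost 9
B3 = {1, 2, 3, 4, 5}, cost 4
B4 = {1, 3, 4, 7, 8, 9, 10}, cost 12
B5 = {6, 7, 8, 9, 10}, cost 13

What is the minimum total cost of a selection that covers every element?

B3, B5 cover every element at cost 4 + 13 = 17.
Any cover uses at least 2 sets; among all covering selections none totals below 17.

17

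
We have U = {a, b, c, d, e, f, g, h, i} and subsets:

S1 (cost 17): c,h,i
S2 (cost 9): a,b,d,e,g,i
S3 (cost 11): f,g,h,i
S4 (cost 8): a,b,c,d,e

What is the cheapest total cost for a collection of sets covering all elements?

S3, S4 cover every element at cost 11 + 8 = 19.
Any cover uses at least 2 sets; among all covering selections none totals below 19.
Greedy by coverage-per-cost would pick S2, S3, S4 for 28 — worse than the optimum 19.

19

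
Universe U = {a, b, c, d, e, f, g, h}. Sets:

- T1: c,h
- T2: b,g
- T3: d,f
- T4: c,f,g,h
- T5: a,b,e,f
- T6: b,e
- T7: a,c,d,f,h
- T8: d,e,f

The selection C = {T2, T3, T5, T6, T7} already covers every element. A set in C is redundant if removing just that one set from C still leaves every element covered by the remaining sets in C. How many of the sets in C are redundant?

3

Drop T2: g uncovered — not redundant.
Drop T3: the rest still cover every element — redundant.
Drop T5: the rest still cover every element — redundant.
Drop T6: the rest still cover every element — redundant.
Drop T7: c, h uncovered — not redundant.
3 redundant: T3, T5, T6.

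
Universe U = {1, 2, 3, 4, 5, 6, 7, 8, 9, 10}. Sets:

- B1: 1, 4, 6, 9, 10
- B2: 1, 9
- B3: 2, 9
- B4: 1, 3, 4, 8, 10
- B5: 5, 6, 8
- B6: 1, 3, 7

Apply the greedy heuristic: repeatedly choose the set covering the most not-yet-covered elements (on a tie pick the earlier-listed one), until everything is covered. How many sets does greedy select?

Pick 1: B1 covers 5 new elements (1, 4, 6, 9, 10).
Pick 2: B4 covers 2 new elements (3, 8).
Pick 3: B3 covers 1 new elements (2).
Pick 4: B5 covers 1 new elements (5).
Pick 5: B6 covers 1 new elements (7).
Greedy uses 5 sets. (The true minimum is 4.)

5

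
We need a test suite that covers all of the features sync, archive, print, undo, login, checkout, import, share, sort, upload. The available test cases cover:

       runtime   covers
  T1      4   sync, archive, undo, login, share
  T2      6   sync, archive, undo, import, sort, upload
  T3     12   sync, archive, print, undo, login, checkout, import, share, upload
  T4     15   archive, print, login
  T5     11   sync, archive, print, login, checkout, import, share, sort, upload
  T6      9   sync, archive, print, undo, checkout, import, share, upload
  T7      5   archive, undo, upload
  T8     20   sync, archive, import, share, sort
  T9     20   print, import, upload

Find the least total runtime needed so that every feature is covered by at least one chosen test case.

T1, T5 cover every feature at runtime 4 + 11 = 15.
Any cover uses at least 2 test cases; among all covering selections none totals below 15.

15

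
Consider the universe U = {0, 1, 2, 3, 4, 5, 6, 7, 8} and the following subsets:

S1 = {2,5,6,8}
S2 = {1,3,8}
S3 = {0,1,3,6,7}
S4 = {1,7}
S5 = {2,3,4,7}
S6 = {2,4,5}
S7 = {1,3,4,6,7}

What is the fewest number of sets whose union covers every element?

S1, S3, S5 together cover {0, 1, 2, 3, 4, 5, 6, 7, 8} — every element.
No 2 of the 7 sets cover everything (all 21 pairs fall short), so 3 is minimum.

3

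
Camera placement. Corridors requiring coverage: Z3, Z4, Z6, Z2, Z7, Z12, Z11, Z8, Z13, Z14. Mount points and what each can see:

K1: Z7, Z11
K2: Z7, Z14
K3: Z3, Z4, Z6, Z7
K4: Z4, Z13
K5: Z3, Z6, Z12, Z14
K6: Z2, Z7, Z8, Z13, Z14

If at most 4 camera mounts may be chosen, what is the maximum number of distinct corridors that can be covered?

Choosing K1, K3, K5, K6 covers {Z3, Z4, Z6, Z2, Z7, Z12, Z11, Z8, Z13, Z14} — 10 corridors.
That is all 10 corridors.

10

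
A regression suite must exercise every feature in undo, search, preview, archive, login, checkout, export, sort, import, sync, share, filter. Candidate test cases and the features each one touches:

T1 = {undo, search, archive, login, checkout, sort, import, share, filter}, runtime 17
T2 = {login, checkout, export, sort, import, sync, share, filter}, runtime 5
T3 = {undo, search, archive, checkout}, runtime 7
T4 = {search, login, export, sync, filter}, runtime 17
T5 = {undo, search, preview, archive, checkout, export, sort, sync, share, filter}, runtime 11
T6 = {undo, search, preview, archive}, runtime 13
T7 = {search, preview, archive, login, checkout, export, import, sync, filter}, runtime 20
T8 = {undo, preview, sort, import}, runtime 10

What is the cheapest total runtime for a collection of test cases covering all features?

T2, T5 cover every feature at runtime 5 + 11 = 16.
Any cover uses at least 2 test cases; among all covering selections none totals below 16.

16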